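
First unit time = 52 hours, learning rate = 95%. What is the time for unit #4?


Formula: T_n = T_1 * (learning_rate)^(log2(n)) where learning_rate = rate/100
Doublings = log2(4) = 2
T_n = 52 * 0.95^2
T_n = 52 * 0.9025 = 46.9 hours

46.9 hours


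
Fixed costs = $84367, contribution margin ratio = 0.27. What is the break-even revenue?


Formula: BER = Fixed Costs / Contribution Margin Ratio
BER = $84367 / 0.27
BER = $312470.37 (to the nearest cent)

$312470.37


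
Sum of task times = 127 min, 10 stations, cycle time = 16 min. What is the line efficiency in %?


Formula: Efficiency = Sum of Task Times / (N_stations * CT) * 100
Total station capacity = 10 stations * 16 min = 160 min
Efficiency = 127 / 160 * 100 = 79.4%

79.4%


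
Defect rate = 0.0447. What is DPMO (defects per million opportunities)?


DPMO = defect_rate * 1000000 = 0.0447 * 1000000

44700


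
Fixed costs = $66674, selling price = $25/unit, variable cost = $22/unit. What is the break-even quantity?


Formula: BEQ = Fixed Costs / (Price - Variable Cost)
Contribution margin = $25 - $22 = $3/unit
BEQ = ceil($66674 / $3/unit) = ceil(22224.67) = 22225 units

22225 units


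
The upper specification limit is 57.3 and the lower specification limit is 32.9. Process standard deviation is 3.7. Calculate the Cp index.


Cp = (57.3 - 32.9) / (6 * 3.7)

1.1


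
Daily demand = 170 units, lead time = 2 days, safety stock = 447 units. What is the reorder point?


Formula: ROP = (Daily Demand * Lead Time) + Safety Stock
Demand during lead time = 170 * 2 = 340 units
ROP = 340 + 447 = 787 units

787 units


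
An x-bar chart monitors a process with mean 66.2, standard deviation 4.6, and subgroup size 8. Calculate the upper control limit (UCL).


UCL = 66.2 + 3 * 4.6 / sqrt(8)

71.08


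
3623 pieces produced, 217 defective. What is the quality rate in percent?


Formula: Quality Rate = Good Pieces / Total Pieces * 100
Good pieces = 3623 - 217 = 3406
QR = 3406 / 3623 * 100 = 94.0%

94.0%


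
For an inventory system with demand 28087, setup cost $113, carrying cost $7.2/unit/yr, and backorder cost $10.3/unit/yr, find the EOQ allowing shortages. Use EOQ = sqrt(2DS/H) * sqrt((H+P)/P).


Formula: EOQ* = sqrt(2DS/H) * sqrt((H+P)/P)
Base EOQ = sqrt(2*28087*113/7.2) = 938.95 units
Correction = sqrt((7.2+10.3)/10.3) = 1.30347
EOQ* = 938.95 * 1.30347 = 1223.9 units

1223.9 units


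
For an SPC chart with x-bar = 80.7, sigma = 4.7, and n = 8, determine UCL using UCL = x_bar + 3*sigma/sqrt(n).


UCL = 80.7 + 3 * 4.7 / sqrt(8)

85.69


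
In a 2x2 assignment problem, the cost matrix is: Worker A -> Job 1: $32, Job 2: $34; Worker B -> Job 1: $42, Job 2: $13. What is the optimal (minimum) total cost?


Option 1: A->1 + B->2 = $32 + $13 = $45
Option 2: A->2 + B->1 = $34 + $42 = $76
Min cost = min($45, $76) = $45

$45


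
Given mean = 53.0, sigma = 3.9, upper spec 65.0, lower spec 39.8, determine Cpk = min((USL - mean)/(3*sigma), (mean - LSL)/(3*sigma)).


Cpu = (65.0 - 53.0) / (3 * 3.9) = 1.03
Cpl = (53.0 - 39.8) / (3 * 3.9) = 1.13
Cpk = min(1.03, 1.13) = 1.03

1.03


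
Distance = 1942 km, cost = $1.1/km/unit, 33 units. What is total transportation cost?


TC = dist * cost * units = 1942 * 1.1 * 33 = $70494.60

$70494.60


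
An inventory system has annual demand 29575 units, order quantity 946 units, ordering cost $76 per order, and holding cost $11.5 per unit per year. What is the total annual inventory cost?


TC = 29575/946 * 76 + 946/2 * 11.5

$7815.50


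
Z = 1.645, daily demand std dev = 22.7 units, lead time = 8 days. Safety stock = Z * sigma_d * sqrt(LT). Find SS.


Formula: SS = z * sigma_d * sqrt(LT)
sqrt(LT) = sqrt(8) = 2.8284
SS = 1.645 * 22.7 * 2.8284
SS = 105.6 units

105.6 units


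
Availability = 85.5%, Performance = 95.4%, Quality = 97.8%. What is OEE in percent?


Formula: OEE = Availability * Performance * Quality / 10000
A * P = 85.5% * 95.4% / 100 = 81.57%
OEE = 81.57% * 97.8% / 100 = 79.8%

79.8%


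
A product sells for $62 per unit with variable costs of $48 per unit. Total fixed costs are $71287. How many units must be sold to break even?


Formula: BEQ = Fixed Costs / (Price - Variable Cost)
Contribution margin = $62 - $48 = $14/unit
BEQ = ceil($71287 / $14/unit) = ceil(5091.93) = 5092 units

5092 units


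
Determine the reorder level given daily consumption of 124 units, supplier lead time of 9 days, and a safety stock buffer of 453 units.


Formula: ROP = (Daily Demand * Lead Time) + Safety Stock
Demand during lead time = 124 * 9 = 1116 units
ROP = 1116 + 453 = 1569 units

1569 units


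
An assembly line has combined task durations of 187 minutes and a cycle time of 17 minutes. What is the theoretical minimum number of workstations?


Formula: N_min = ceil(Sum of Task Times / Cycle Time)
N_min = ceil(187 min / 17 min) = ceil(11.0)
N_min = 11 stations

11


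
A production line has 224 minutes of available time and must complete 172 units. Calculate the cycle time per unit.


Formula: CT = Available Time / Number of Units
CT = 224 min / 172 units
CT = 1.3 min/unit

1.3 min/unit


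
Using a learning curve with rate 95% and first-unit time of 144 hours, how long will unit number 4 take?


Formula: T_n = T_1 * (learning_rate)^(log2(n)) where learning_rate = rate/100
Doublings = log2(4) = 2
T_n = 144 * 0.95^2
T_n = 144 * 0.9025 = 130.0 hours

130.0 hours


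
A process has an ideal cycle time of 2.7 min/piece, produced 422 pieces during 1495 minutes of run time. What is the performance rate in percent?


Formula: Performance = (Ideal CT * Total Count) / Run Time * 100
Ideal output time = 2.7 * 422 = 1139.4 min
Performance = 1139.4 / 1495 * 100 = 76.2%

76.2%


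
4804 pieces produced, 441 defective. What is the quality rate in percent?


Formula: Quality Rate = Good Pieces / Total Pieces * 100
Good pieces = 4804 - 441 = 4363
QR = 4363 / 4804 * 100 = 90.8%

90.8%


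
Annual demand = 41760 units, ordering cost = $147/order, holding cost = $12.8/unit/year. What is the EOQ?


Formula: EOQ = sqrt(2 * D * S / H)
Numerator: 2 * 41760 * 147 = 12277440
2DS/H = 12277440 / 12.8 = 959175.0
EOQ = sqrt(959175.0) = 979.4 units

979.4 units


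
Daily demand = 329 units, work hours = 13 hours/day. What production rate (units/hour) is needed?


Formula: Production Rate = Daily Demand / Available Hours
Rate = 329 units/day / 13 hours/day
Rate = 25.3 units/hour

25.3 units/hour


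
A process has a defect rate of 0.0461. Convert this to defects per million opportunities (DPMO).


DPMO = defect_rate * 1000000 = 0.0461 * 1000000

46100


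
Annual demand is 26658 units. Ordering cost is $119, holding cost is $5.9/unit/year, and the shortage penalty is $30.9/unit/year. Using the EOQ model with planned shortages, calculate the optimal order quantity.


Formula: EOQ* = sqrt(2DS/H) * sqrt((H+P)/P)
Base EOQ = sqrt(2*26658*119/5.9) = 1036.99 units
Correction = sqrt((5.9+30.9)/30.9) = 1.0913
EOQ* = 1036.99 * 1.0913 = 1131.7 units

1131.7 units


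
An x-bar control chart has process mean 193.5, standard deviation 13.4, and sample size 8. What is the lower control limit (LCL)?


LCL = 193.5 - 3 * 13.4 / sqrt(8)

179.29


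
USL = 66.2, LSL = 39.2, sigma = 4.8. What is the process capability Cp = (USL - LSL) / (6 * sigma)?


Cp = (66.2 - 39.2) / (6 * 4.8)

0.94


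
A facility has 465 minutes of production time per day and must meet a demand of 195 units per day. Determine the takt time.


Formula: Takt Time = Available Production Time / Customer Demand
Takt = 465 min/day / 195 units/day
Takt = 2.38 min/unit

2.38 min/unit


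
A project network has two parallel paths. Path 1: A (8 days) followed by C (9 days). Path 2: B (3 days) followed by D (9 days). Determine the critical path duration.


Path 1 = 8 + 9 = 17 days
Path 2 = 3 + 9 = 12 days
Duration = max(17, 12) = 17 days

17 days


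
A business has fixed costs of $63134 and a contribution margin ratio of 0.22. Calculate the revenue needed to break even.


Formula: BER = Fixed Costs / Contribution Margin Ratio
BER = $63134 / 0.22
BER = $286972.73 (to the nearest cent)

$286972.73


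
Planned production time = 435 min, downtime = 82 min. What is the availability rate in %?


Formula: Availability = (Planned Time - Downtime) / Planned Time * 100
Uptime = 435 - 82 = 353 min
Availability = 353 / 435 * 100 = 81.1%

81.1%


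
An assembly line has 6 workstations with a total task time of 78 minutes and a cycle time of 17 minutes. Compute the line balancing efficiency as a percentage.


Formula: Efficiency = Sum of Task Times / (N_stations * CT) * 100
Total station capacity = 6 stations * 17 min = 102 min
Efficiency = 78 / 102 * 100 = 76.5%

76.5%


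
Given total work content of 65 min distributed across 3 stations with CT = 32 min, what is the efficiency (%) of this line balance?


Formula: Efficiency = Sum of Task Times / (N_stations * CT) * 100
Total station capacity = 3 stations * 32 min = 96 min
Efficiency = 65 / 96 * 100 = 67.7%

67.7%


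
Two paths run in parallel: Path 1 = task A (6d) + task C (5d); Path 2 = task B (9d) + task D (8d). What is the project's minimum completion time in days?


Path 1 = 6 + 5 = 11 days
Path 2 = 9 + 8 = 17 days
Duration = max(11, 17) = 17 days

17 days


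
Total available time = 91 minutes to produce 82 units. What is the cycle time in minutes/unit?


Formula: CT = Available Time / Number of Units
CT = 91 min / 82 units
CT = 1.11 min/unit

1.11 min/unit


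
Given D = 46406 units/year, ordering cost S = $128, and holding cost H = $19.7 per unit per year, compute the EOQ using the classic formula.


Formula: EOQ = sqrt(2 * D * S / H)
Numerator: 2 * 46406 * 128 = 11879936
2DS/H = 11879936 / 19.7 = 603042.4
EOQ = sqrt(603042.4) = 776.6 units

776.6 units


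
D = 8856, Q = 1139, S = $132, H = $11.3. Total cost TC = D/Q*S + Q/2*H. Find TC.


TC = 8856/1139 * 132 + 1139/2 * 11.3

$7461.68


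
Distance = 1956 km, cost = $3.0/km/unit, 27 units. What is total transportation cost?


TC = dist * cost * units = 1956 * 3.0 * 27 = $158436.00

$158436.00


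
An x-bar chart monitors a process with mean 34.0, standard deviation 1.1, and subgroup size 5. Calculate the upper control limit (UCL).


UCL = 34.0 + 3 * 1.1 / sqrt(5)

35.48


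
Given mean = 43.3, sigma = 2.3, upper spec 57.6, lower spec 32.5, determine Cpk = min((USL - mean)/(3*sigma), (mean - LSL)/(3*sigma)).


Cpu = (57.6 - 43.3) / (3 * 2.3) = 2.07
Cpl = (43.3 - 32.5) / (3 * 2.3) = 1.57
Cpk = min(2.07, 1.57) = 1.57

1.57


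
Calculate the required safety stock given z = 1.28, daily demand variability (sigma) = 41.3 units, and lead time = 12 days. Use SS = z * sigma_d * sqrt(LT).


Formula: SS = z * sigma_d * sqrt(LT)
sqrt(LT) = sqrt(12) = 3.4641
SS = 1.28 * 41.3 * 3.4641
SS = 183.1 units

183.1 units


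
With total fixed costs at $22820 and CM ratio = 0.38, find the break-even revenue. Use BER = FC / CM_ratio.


Formula: BER = Fixed Costs / Contribution Margin Ratio
BER = $22820 / 0.38
BER = $60052.63 (to the nearest cent)

$60052.63


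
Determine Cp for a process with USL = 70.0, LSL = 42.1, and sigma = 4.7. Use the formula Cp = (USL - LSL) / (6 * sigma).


Cp = (70.0 - 42.1) / (6 * 4.7)

0.99


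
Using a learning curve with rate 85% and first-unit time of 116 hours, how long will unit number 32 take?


Formula: T_n = T_1 * (learning_rate)^(log2(n)) where learning_rate = rate/100
Doublings = log2(32) = 5
T_n = 116 * 0.85^5
T_n = 116 * 0.4437 = 51.5 hours

51.5 hours


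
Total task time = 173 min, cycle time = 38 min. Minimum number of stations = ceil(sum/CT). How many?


Formula: N_min = ceil(Sum of Task Times / Cycle Time)
N_min = ceil(173 min / 38 min) = ceil(4.5526)
N_min = 5 stations

5


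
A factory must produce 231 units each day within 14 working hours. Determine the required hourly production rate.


Formula: Production Rate = Daily Demand / Available Hours
Rate = 231 units/day / 14 hours/day
Rate = 16.5 units/hour

16.5 units/hour


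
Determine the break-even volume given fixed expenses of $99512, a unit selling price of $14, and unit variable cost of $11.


Formula: BEQ = Fixed Costs / (Price - Variable Cost)
Contribution margin = $14 - $11 = $3/unit
BEQ = ceil($99512 / $3/unit) = ceil(33170.67) = 33171 units

33171 units


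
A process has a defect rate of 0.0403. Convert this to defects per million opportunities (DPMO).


DPMO = defect_rate * 1000000 = 0.0403 * 1000000

40300


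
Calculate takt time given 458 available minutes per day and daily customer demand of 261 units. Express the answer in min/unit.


Formula: Takt Time = Available Production Time / Customer Demand
Takt = 458 min/day / 261 units/day
Takt = 1.75 min/unit

1.75 min/unit


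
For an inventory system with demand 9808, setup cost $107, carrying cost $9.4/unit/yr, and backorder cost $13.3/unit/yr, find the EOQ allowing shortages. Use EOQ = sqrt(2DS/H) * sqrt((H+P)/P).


Formula: EOQ* = sqrt(2DS/H) * sqrt((H+P)/P)
Base EOQ = sqrt(2*9808*107/9.4) = 472.53 units
Correction = sqrt((9.4+13.3)/13.3) = 1.30643
EOQ* = 472.53 * 1.30643 = 617.3 units

617.3 units


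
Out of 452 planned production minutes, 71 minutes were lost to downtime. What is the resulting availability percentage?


Formula: Availability = (Planned Time - Downtime) / Planned Time * 100
Uptime = 452 - 71 = 381 min
Availability = 381 / 452 * 100 = 84.3%

84.3%


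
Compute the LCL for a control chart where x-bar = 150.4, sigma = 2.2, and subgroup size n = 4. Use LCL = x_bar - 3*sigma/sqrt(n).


LCL = 150.4 - 3 * 2.2 / sqrt(4)

147.1


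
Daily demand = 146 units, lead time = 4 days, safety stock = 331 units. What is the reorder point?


Formula: ROP = (Daily Demand * Lead Time) + Safety Stock
Demand during lead time = 146 * 4 = 584 units
ROP = 584 + 331 = 915 units

915 units


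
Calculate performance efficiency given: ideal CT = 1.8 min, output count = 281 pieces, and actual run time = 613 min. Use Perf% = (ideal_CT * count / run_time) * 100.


Formula: Performance = (Ideal CT * Total Count) / Run Time * 100
Ideal output time = 1.8 * 281 = 505.8 min
Performance = 505.8 / 613 * 100 = 82.5%

82.5%


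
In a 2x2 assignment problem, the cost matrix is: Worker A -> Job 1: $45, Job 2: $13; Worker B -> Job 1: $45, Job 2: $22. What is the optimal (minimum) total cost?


Option 1: A->1 + B->2 = $45 + $22 = $67
Option 2: A->2 + B->1 = $13 + $45 = $58
Min cost = min($67, $58) = $58

$58


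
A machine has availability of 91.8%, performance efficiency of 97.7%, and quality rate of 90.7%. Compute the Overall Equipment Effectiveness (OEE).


Formula: OEE = Availability * Performance * Quality / 10000
A * P = 91.8% * 97.7% / 100 = 89.69%
OEE = 89.69% * 90.7% / 100 = 81.3%

81.3%


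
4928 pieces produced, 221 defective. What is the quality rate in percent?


Formula: Quality Rate = Good Pieces / Total Pieces * 100
Good pieces = 4928 - 221 = 4707
QR = 4707 / 4928 * 100 = 95.5%

95.5%


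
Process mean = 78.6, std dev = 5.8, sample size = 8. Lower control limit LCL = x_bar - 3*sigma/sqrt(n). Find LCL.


LCL = 78.6 - 3 * 5.8 / sqrt(8)

72.45


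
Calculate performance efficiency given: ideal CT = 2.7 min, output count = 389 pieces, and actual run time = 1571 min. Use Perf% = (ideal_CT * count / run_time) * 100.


Formula: Performance = (Ideal CT * Total Count) / Run Time * 100
Ideal output time = 2.7 * 389 = 1050.3 min
Performance = 1050.3 / 1571 * 100 = 66.9%

66.9%


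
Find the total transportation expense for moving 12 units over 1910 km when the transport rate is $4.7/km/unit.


TC = dist * cost * units = 1910 * 4.7 * 12 = $107724.00

$107724.00


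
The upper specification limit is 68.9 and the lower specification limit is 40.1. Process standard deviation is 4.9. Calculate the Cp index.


Cp = (68.9 - 40.1) / (6 * 4.9)

0.98


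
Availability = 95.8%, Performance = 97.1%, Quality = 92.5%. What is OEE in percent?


Formula: OEE = Availability * Performance * Quality / 10000
A * P = 95.8% * 97.1% / 100 = 93.02%
OEE = 93.02% * 92.5% / 100 = 86.0%

86.0%


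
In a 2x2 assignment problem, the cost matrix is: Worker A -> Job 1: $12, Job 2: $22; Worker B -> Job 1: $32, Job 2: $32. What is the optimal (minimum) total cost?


Option 1: A->1 + B->2 = $12 + $32 = $44
Option 2: A->2 + B->1 = $22 + $32 = $54
Min cost = min($44, $54) = $44

$44


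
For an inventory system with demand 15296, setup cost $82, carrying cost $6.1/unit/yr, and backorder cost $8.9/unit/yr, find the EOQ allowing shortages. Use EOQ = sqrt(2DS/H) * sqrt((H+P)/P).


Formula: EOQ* = sqrt(2DS/H) * sqrt((H+P)/P)
Base EOQ = sqrt(2*15296*82/6.1) = 641.28 units
Correction = sqrt((6.1+8.9)/8.9) = 1.29823
EOQ* = 641.28 * 1.29823 = 832.5 units

832.5 units


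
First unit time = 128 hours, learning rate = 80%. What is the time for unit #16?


Formula: T_n = T_1 * (learning_rate)^(log2(n)) where learning_rate = rate/100
Doublings = log2(16) = 4
T_n = 128 * 0.8^4
T_n = 128 * 0.4096 = 52.4 hours

52.4 hours


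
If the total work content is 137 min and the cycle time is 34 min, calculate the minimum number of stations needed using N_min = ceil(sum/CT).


Formula: N_min = ceil(Sum of Task Times / Cycle Time)
N_min = ceil(137 min / 34 min) = ceil(4.0294)
N_min = 5 stations

5


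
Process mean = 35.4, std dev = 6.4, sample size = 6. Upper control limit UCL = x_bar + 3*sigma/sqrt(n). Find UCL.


UCL = 35.4 + 3 * 6.4 / sqrt(6)

43.24


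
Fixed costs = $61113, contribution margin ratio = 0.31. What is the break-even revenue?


Formula: BER = Fixed Costs / Contribution Margin Ratio
BER = $61113 / 0.31
BER = $197138.71 (to the nearest cent)

$197138.71


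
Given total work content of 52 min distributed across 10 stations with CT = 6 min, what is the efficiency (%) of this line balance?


Formula: Efficiency = Sum of Task Times / (N_stations * CT) * 100
Total station capacity = 10 stations * 6 min = 60 min
Efficiency = 52 / 60 * 100 = 86.7%

86.7%


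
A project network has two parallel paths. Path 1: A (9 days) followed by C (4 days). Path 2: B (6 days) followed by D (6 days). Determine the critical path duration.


Path 1 = 9 + 4 = 13 days
Path 2 = 6 + 6 = 12 days
Duration = max(13, 12) = 13 days

13 days


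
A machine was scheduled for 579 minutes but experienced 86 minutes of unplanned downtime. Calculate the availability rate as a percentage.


Formula: Availability = (Planned Time - Downtime) / Planned Time * 100
Uptime = 579 - 86 = 493 min
Availability = 493 / 579 * 100 = 85.1%

85.1%


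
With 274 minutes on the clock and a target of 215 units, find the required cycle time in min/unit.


Formula: CT = Available Time / Number of Units
CT = 274 min / 215 units
CT = 1.27 min/unit

1.27 min/unit


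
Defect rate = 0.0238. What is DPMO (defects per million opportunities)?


DPMO = defect_rate * 1000000 = 0.0238 * 1000000

23800


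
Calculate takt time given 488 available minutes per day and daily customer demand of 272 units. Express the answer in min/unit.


Formula: Takt Time = Available Production Time / Customer Demand
Takt = 488 min/day / 272 units/day
Takt = 1.79 min/unit

1.79 min/unit


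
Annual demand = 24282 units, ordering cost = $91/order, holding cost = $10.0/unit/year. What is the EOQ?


Formula: EOQ = sqrt(2 * D * S / H)
Numerator: 2 * 24282 * 91 = 4419324
2DS/H = 4419324 / 10.0 = 441932.4
EOQ = sqrt(441932.4) = 664.8 units

664.8 units


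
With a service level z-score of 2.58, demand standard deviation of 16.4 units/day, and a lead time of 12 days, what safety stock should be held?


Formula: SS = z * sigma_d * sqrt(LT)
sqrt(LT) = sqrt(12) = 3.4641
SS = 2.58 * 16.4 * 3.4641
SS = 146.6 units

146.6 units


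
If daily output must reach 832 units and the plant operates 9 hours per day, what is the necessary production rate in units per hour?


Formula: Production Rate = Daily Demand / Available Hours
Rate = 832 units/day / 9 hours/day
Rate = 92.4 units/hour

92.4 units/hour


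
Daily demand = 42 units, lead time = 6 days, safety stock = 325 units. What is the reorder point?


Formula: ROP = (Daily Demand * Lead Time) + Safety Stock
Demand during lead time = 42 * 6 = 252 units
ROP = 252 + 325 = 577 units

577 units


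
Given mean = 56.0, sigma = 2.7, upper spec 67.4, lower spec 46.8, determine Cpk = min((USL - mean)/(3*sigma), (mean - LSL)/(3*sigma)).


Cpu = (67.4 - 56.0) / (3 * 2.7) = 1.41
Cpl = (56.0 - 46.8) / (3 * 2.7) = 1.14
Cpk = min(1.41, 1.14) = 1.14

1.14


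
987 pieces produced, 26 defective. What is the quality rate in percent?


Formula: Quality Rate = Good Pieces / Total Pieces * 100
Good pieces = 987 - 26 = 961
QR = 961 / 987 * 100 = 97.4%

97.4%


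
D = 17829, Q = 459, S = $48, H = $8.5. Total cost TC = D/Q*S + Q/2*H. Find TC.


TC = 17829/459 * 48 + 459/2 * 8.5

$3815.22


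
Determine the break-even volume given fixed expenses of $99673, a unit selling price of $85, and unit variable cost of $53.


Formula: BEQ = Fixed Costs / (Price - Variable Cost)
Contribution margin = $85 - $53 = $32/unit
BEQ = ceil($99673 / $32/unit) = ceil(3114.78) = 3115 units

3115 units


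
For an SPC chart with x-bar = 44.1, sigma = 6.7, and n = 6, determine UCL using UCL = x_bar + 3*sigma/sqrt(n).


UCL = 44.1 + 3 * 6.7 / sqrt(6)

52.31


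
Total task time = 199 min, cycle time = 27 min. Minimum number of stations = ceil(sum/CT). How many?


Formula: N_min = ceil(Sum of Task Times / Cycle Time)
N_min = ceil(199 min / 27 min) = ceil(7.3704)
N_min = 8 stations

8


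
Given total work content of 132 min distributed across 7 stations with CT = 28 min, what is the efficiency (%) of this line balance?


Formula: Efficiency = Sum of Task Times / (N_stations * CT) * 100
Total station capacity = 7 stations * 28 min = 196 min
Efficiency = 132 / 196 * 100 = 67.3%

67.3%


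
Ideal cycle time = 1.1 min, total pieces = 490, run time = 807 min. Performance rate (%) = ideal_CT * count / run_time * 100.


Formula: Performance = (Ideal CT * Total Count) / Run Time * 100
Ideal output time = 1.1 * 490 = 539.0 min
Performance = 539.0 / 807 * 100 = 66.8%

66.8%


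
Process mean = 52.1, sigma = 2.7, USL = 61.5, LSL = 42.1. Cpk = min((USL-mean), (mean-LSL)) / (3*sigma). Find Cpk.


Cpu = (61.5 - 52.1) / (3 * 2.7) = 1.16
Cpl = (52.1 - 42.1) / (3 * 2.7) = 1.23
Cpk = min(1.16, 1.23) = 1.16

1.16


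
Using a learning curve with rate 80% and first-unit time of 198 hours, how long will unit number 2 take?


Formula: T_n = T_1 * (learning_rate)^(log2(n)) where learning_rate = rate/100
Doublings = log2(2) = 1
T_n = 198 * 0.8^1
T_n = 198 * 0.8 = 158.4 hours

158.4 hours


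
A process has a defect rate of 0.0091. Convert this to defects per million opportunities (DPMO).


DPMO = defect_rate * 1000000 = 0.0091 * 1000000

9100


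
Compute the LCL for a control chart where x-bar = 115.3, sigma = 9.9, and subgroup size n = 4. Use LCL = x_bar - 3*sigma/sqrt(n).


LCL = 115.3 - 3 * 9.9 / sqrt(4)

100.45


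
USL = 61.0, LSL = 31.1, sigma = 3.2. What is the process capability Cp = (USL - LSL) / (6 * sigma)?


Cp = (61.0 - 31.1) / (6 * 3.2)

1.56


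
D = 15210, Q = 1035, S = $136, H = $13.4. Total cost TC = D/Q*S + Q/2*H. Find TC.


TC = 15210/1035 * 136 + 1035/2 * 13.4

$8933.11


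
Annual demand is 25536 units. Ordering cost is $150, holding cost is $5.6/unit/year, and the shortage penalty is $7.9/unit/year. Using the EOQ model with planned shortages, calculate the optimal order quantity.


Formula: EOQ* = sqrt(2DS/H) * sqrt((H+P)/P)
Base EOQ = sqrt(2*25536*150/5.6) = 1169.62 units
Correction = sqrt((5.6+7.9)/7.9) = 1.30723
EOQ* = 1169.62 * 1.30723 = 1529.0 units

1529.0 units


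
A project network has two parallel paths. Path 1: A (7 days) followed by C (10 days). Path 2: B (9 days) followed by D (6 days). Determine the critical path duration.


Path 1 = 7 + 10 = 17 days
Path 2 = 9 + 6 = 15 days
Duration = max(17, 15) = 17 days

17 days


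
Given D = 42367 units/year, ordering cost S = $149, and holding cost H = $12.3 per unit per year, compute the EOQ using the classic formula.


Formula: EOQ = sqrt(2 * D * S / H)
Numerator: 2 * 42367 * 149 = 12625366
2DS/H = 12625366 / 12.3 = 1026452.5
EOQ = sqrt(1026452.5) = 1013.1 units

1013.1 units


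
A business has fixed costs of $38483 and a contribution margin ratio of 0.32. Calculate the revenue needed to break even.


Formula: BER = Fixed Costs / Contribution Margin Ratio
BER = $38483 / 0.32
BER = $120259.38 (to the nearest cent)

$120259.38


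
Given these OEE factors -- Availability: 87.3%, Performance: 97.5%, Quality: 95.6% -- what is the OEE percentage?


Formula: OEE = Availability * Performance * Quality / 10000
A * P = 87.3% * 97.5% / 100 = 85.12%
OEE = 85.12% * 95.6% / 100 = 81.4%

81.4%


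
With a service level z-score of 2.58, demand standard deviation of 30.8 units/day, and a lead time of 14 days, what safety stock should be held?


Formula: SS = z * sigma_d * sqrt(LT)
sqrt(LT) = sqrt(14) = 3.7417
SS = 2.58 * 30.8 * 3.7417
SS = 297.3 units

297.3 units


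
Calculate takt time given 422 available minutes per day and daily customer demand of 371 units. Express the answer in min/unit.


Formula: Takt Time = Available Production Time / Customer Demand
Takt = 422 min/day / 371 units/day
Takt = 1.14 min/unit

1.14 min/unit


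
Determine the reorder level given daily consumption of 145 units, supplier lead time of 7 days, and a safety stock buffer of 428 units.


Formula: ROP = (Daily Demand * Lead Time) + Safety Stock
Demand during lead time = 145 * 7 = 1015 units
ROP = 1015 + 428 = 1443 units

1443 units


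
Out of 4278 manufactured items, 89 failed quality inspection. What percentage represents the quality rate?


Formula: Quality Rate = Good Pieces / Total Pieces * 100
Good pieces = 4278 - 89 = 4189
QR = 4189 / 4278 * 100 = 97.9%

97.9%


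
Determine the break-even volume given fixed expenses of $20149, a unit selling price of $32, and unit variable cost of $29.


Formula: BEQ = Fixed Costs / (Price - Variable Cost)
Contribution margin = $32 - $29 = $3/unit
BEQ = ceil($20149 / $3/unit) = ceil(6716.33) = 6717 units

6717 units


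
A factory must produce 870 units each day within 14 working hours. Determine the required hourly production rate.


Formula: Production Rate = Daily Demand / Available Hours
Rate = 870 units/day / 14 hours/day
Rate = 62.1 units/hour

62.1 units/hour


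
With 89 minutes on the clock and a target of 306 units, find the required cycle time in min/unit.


Formula: CT = Available Time / Number of Units
CT = 89 min / 306 units
CT = 0.29 min/unit

0.29 min/unit


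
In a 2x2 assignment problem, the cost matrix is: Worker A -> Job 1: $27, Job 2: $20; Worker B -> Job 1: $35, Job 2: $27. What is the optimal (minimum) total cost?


Option 1: A->1 + B->2 = $27 + $27 = $54
Option 2: A->2 + B->1 = $20 + $35 = $55
Min cost = min($54, $55) = $54

$54


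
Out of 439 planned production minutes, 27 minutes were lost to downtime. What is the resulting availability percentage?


Formula: Availability = (Planned Time - Downtime) / Planned Time * 100
Uptime = 439 - 27 = 412 min
Availability = 412 / 439 * 100 = 93.8%

93.8%


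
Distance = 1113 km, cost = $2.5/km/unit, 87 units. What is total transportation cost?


TC = dist * cost * units = 1113 * 2.5 * 87 = $242077.50

$242077.50


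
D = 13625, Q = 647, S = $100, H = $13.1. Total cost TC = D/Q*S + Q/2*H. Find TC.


TC = 13625/647 * 100 + 647/2 * 13.1

$6343.72


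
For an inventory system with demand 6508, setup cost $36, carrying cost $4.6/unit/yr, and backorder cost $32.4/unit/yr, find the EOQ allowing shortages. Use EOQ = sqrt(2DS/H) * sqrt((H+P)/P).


Formula: EOQ* = sqrt(2DS/H) * sqrt((H+P)/P)
Base EOQ = sqrt(2*6508*36/4.6) = 319.16 units
Correction = sqrt((4.6+32.4)/32.4) = 1.06863
EOQ* = 319.16 * 1.06863 = 341.1 units

341.1 units


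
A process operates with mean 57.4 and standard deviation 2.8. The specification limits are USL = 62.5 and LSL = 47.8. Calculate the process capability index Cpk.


Cpu = (62.5 - 57.4) / (3 * 2.8) = 0.61
Cpl = (57.4 - 47.8) / (3 * 2.8) = 1.14
Cpk = min(0.61, 1.14) = 0.61

0.61


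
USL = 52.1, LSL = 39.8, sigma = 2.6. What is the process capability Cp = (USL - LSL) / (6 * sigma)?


Cp = (52.1 - 39.8) / (6 * 2.6)

0.79


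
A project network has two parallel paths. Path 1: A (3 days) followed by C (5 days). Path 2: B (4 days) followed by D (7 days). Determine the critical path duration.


Path 1 = 3 + 5 = 8 days
Path 2 = 4 + 7 = 11 days
Duration = max(8, 11) = 11 days

11 days


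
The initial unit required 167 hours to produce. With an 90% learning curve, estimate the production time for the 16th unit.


Formula: T_n = T_1 * (learning_rate)^(log2(n)) where learning_rate = rate/100
Doublings = log2(16) = 4
T_n = 167 * 0.9^4
T_n = 167 * 0.6561 = 109.6 hours

109.6 hours


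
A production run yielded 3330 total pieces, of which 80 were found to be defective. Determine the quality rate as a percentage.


Formula: Quality Rate = Good Pieces / Total Pieces * 100
Good pieces = 3330 - 80 = 3250
QR = 3250 / 3330 * 100 = 97.6%

97.6%


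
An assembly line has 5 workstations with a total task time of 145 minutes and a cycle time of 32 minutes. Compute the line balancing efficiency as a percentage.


Formula: Efficiency = Sum of Task Times / (N_stations * CT) * 100
Total station capacity = 5 stations * 32 min = 160 min
Efficiency = 145 / 160 * 100 = 90.6%

90.6%


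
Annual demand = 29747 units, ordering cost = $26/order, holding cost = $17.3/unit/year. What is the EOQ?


Formula: EOQ = sqrt(2 * D * S / H)
Numerator: 2 * 29747 * 26 = 1546844
2DS/H = 1546844 / 17.3 = 89412.9
EOQ = sqrt(89412.9) = 299.0 units

299.0 units


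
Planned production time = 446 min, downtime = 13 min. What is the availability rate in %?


Formula: Availability = (Planned Time - Downtime) / Planned Time * 100
Uptime = 446 - 13 = 433 min
Availability = 433 / 446 * 100 = 97.1%

97.1%


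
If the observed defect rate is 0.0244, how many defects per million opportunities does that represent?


DPMO = defect_rate * 1000000 = 0.0244 * 1000000

24400


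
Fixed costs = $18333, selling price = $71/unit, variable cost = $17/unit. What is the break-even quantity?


Formula: BEQ = Fixed Costs / (Price - Variable Cost)
Contribution margin = $71 - $17 = $54/unit
BEQ = ceil($18333 / $54/unit) = ceil(339.5) = 340 units

340 units


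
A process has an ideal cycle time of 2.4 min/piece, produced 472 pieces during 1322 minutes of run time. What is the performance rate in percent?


Formula: Performance = (Ideal CT * Total Count) / Run Time * 100
Ideal output time = 2.4 * 472 = 1132.8 min
Performance = 1132.8 / 1322 * 100 = 85.7%

85.7%


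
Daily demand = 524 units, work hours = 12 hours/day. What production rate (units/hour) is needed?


Formula: Production Rate = Daily Demand / Available Hours
Rate = 524 units/day / 12 hours/day
Rate = 43.7 units/hour

43.7 units/hour


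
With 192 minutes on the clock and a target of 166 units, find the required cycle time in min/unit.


Formula: CT = Available Time / Number of Units
CT = 192 min / 166 units
CT = 1.16 min/unit

1.16 min/unit


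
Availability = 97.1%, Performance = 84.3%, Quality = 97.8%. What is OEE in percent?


Formula: OEE = Availability * Performance * Quality / 10000
A * P = 97.1% * 84.3% / 100 = 81.86%
OEE = 81.86% * 97.8% / 100 = 80.1%

80.1%


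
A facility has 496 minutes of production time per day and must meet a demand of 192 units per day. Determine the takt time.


Formula: Takt Time = Available Production Time / Customer Demand
Takt = 496 min/day / 192 units/day
Takt = 2.58 min/unit

2.58 min/unit


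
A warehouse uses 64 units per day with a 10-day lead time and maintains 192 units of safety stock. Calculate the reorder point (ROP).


Formula: ROP = (Daily Demand * Lead Time) + Safety Stock
Demand during lead time = 64 * 10 = 640 units
ROP = 640 + 192 = 832 units

832 units


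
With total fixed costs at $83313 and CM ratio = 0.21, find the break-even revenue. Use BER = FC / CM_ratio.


Formula: BER = Fixed Costs / Contribution Margin Ratio
BER = $83313 / 0.21
BER = $396728.57 (to the nearest cent)

$396728.57


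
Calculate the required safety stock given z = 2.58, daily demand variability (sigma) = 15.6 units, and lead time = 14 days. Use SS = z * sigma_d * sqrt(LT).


Formula: SS = z * sigma_d * sqrt(LT)
sqrt(LT) = sqrt(14) = 3.7417
SS = 2.58 * 15.6 * 3.7417
SS = 150.6 units

150.6 units


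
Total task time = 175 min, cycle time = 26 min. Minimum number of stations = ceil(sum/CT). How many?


Formula: N_min = ceil(Sum of Task Times / Cycle Time)
N_min = ceil(175 min / 26 min) = ceil(6.7308)
N_min = 7 stations

7


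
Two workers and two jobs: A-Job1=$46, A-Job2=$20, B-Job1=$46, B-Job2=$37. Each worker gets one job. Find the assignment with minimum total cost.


Option 1: A->1 + B->2 = $46 + $37 = $83
Option 2: A->2 + B->1 = $20 + $46 = $66
Min cost = min($83, $66) = $66

$66


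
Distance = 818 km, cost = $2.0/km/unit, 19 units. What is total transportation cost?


TC = dist * cost * units = 818 * 2.0 * 19 = $31084.00

$31084.00


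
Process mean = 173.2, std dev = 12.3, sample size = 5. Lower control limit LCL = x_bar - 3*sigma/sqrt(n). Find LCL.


LCL = 173.2 - 3 * 12.3 / sqrt(5)

156.7


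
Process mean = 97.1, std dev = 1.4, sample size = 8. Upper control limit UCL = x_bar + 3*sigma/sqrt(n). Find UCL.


UCL = 97.1 + 3 * 1.4 / sqrt(8)

98.58


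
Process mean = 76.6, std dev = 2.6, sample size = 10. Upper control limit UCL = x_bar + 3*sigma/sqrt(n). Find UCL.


UCL = 76.6 + 3 * 2.6 / sqrt(10)

79.07


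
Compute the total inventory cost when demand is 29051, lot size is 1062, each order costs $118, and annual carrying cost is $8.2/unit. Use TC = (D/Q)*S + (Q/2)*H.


TC = 29051/1062 * 118 + 1062/2 * 8.2

$7582.09


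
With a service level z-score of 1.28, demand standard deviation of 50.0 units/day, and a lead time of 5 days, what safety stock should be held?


Formula: SS = z * sigma_d * sqrt(LT)
sqrt(LT) = sqrt(5) = 2.2361
SS = 1.28 * 50.0 * 2.2361
SS = 143.1 units

143.1 units


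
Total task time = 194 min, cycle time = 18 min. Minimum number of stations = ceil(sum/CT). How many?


Formula: N_min = ceil(Sum of Task Times / Cycle Time)
N_min = ceil(194 min / 18 min) = ceil(10.7778)
N_min = 11 stations

11


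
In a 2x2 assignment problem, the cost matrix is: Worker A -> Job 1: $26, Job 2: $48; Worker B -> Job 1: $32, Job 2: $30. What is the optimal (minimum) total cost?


Option 1: A->1 + B->2 = $26 + $30 = $56
Option 2: A->2 + B->1 = $48 + $32 = $80
Min cost = min($56, $80) = $56

$56


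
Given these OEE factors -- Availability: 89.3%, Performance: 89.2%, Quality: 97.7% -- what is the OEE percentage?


Formula: OEE = Availability * Performance * Quality / 10000
A * P = 89.3% * 89.2% / 100 = 79.66%
OEE = 79.66% * 97.7% / 100 = 77.8%

77.8%


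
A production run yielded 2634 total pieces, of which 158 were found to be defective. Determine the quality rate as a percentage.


Formula: Quality Rate = Good Pieces / Total Pieces * 100
Good pieces = 2634 - 158 = 2476
QR = 2476 / 2634 * 100 = 94.0%

94.0%


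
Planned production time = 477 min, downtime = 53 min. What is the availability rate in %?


Formula: Availability = (Planned Time - Downtime) / Planned Time * 100
Uptime = 477 - 53 = 424 min
Availability = 424 / 477 * 100 = 88.9%

88.9%


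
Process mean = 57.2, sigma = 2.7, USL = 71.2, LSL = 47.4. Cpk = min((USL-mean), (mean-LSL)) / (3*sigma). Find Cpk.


Cpu = (71.2 - 57.2) / (3 * 2.7) = 1.73
Cpl = (57.2 - 47.4) / (3 * 2.7) = 1.21
Cpk = min(1.73, 1.21) = 1.21

1.21


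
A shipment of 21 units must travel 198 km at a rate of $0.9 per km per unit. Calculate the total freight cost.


TC = dist * cost * units = 198 * 0.9 * 21 = $3742.20

$3742.20


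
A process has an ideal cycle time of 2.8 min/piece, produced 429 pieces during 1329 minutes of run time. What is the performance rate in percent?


Formula: Performance = (Ideal CT * Total Count) / Run Time * 100
Ideal output time = 2.8 * 429 = 1201.2 min
Performance = 1201.2 / 1329 * 100 = 90.4%

90.4%


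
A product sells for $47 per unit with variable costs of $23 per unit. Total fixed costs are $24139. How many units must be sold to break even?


Formula: BEQ = Fixed Costs / (Price - Variable Cost)
Contribution margin = $47 - $23 = $24/unit
BEQ = ceil($24139 / $24/unit) = ceil(1005.79) = 1006 units

1006 units


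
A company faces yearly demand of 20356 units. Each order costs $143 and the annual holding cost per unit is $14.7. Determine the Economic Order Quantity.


Formula: EOQ = sqrt(2 * D * S / H)
Numerator: 2 * 20356 * 143 = 5821816
2DS/H = 5821816 / 14.7 = 396041.9
EOQ = sqrt(396041.9) = 629.3 units

629.3 units


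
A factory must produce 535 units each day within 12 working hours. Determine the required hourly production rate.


Formula: Production Rate = Daily Demand / Available Hours
Rate = 535 units/day / 12 hours/day
Rate = 44.6 units/hour

44.6 units/hour


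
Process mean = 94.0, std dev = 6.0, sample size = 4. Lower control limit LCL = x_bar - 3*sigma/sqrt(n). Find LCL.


LCL = 94.0 - 3 * 6.0 / sqrt(4)

85.0


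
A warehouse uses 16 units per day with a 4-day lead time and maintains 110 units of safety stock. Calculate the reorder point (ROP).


Formula: ROP = (Daily Demand * Lead Time) + Safety Stock
Demand during lead time = 16 * 4 = 64 units
ROP = 64 + 110 = 174 units

174 units


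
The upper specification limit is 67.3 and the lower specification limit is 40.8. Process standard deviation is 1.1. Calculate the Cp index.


Cp = (67.3 - 40.8) / (6 * 1.1)

4.02


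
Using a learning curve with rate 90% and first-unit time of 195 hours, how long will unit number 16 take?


Formula: T_n = T_1 * (learning_rate)^(log2(n)) where learning_rate = rate/100
Doublings = log2(16) = 4
T_n = 195 * 0.9^4
T_n = 195 * 0.6561 = 127.9 hours

127.9 hours


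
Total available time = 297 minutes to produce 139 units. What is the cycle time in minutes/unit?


Formula: CT = Available Time / Number of Units
CT = 297 min / 139 units
CT = 2.14 min/unit

2.14 min/unit


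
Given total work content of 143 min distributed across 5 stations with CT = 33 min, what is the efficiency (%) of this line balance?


Formula: Efficiency = Sum of Task Times / (N_stations * CT) * 100
Total station capacity = 5 stations * 33 min = 165 min
Efficiency = 143 / 165 * 100 = 86.7%

86.7%


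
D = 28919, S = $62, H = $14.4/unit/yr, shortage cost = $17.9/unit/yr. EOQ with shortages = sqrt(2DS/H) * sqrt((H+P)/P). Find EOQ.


Formula: EOQ* = sqrt(2DS/H) * sqrt((H+P)/P)
Base EOQ = sqrt(2*28919*62/14.4) = 499.02 units
Correction = sqrt((14.4+17.9)/17.9) = 1.34331
EOQ* = 499.02 * 1.34331 = 670.3 units

670.3 units


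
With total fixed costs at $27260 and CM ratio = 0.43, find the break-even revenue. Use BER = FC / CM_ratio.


Formula: BER = Fixed Costs / Contribution Margin Ratio
BER = $27260 / 0.43
BER = $63395.35 (to the nearest cent)

$63395.35


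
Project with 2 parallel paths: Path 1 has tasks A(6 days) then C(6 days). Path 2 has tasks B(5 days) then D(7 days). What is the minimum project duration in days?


Path 1 = 6 + 6 = 12 days
Path 2 = 5 + 7 = 12 days
Duration = max(12, 12) = 12 days

12 days


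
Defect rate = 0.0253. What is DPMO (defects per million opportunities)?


DPMO = defect_rate * 1000000 = 0.0253 * 1000000

25300
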